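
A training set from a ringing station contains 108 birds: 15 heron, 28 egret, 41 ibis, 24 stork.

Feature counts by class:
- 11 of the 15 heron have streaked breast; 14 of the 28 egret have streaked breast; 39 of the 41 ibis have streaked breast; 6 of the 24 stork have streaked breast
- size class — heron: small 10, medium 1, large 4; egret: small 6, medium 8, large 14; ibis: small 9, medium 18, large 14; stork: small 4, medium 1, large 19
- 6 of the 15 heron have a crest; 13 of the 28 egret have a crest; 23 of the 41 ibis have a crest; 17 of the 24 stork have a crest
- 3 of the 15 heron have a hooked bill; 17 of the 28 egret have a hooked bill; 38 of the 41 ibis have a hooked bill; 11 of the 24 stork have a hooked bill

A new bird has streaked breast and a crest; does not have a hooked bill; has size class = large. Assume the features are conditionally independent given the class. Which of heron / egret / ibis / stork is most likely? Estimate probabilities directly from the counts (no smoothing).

heron: (15/108) × (11/15) × (4/15) × (6/15) × (12/15) ≈ 0.00869136
egret: (28/108) × (14/28) × (14/28) × (13/28) × (11/28) ≈ 0.0118221
ibis: (41/108) × (39/41) × (14/41) × (23/41) × (3/41) ≈ 0.00506135
stork: (24/108) × (6/24) × (19/24) × (17/24) × (13/24) ≈ 0.0168748
Highest score → stork.

stork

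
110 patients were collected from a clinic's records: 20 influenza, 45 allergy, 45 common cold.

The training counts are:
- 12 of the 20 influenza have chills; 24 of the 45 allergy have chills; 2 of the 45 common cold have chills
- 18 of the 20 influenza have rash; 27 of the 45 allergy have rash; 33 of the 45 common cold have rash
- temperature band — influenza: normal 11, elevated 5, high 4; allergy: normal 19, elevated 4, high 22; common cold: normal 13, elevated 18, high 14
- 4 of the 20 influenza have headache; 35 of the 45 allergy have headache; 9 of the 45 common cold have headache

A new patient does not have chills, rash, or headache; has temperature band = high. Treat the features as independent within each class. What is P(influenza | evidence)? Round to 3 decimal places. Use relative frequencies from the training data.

influenza: (20/110) × (8/20) × (2/20) × (4/20) × (16/20) ≈ 0.00116364
allergy: (45/110) × (21/45) × (18/45) × (22/45) × (10/45) ≈ 0.0082963
common cold: (45/110) × (43/45) × (12/45) × (14/45) × (36/45) ≈ 0.0259448
P(influenza | x) = 0.00116364 / 0.03540474 ≈ 0.033

0.033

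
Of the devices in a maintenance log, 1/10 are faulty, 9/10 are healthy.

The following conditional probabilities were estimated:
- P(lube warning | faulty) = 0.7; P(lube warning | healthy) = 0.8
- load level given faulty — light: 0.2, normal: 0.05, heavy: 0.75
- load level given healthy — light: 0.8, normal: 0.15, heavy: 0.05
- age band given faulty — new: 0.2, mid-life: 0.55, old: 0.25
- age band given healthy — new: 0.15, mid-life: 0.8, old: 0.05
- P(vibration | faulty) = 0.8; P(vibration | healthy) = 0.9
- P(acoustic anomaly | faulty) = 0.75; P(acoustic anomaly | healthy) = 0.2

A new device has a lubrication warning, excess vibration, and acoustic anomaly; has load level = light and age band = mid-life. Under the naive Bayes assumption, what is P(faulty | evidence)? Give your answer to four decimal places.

faulty: 0.1 × 0.7 × 0.2 × 0.55 × 0.8 × 0.75 = 0.00462
healthy: 0.9 × 0.8 × 0.8 × 0.8 × 0.9 × 0.2 = 0.082944
P(faulty | x) = 0.00462 / 0.087564 ≈ 0.0528

0.0528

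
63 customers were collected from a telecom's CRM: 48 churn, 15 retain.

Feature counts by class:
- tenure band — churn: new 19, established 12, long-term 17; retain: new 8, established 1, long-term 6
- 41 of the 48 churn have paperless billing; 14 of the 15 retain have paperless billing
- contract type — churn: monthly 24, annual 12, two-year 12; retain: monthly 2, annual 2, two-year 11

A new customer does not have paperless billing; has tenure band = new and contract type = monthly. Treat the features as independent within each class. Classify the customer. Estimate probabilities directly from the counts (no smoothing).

churn

churn: (48/63) × (19/48) × (7/48) × (24/48) ≈ 0.0219907
retain: (15/63) × (8/15) × (1/15) × (2/15) ≈ 0.00112875
Highest score → churn.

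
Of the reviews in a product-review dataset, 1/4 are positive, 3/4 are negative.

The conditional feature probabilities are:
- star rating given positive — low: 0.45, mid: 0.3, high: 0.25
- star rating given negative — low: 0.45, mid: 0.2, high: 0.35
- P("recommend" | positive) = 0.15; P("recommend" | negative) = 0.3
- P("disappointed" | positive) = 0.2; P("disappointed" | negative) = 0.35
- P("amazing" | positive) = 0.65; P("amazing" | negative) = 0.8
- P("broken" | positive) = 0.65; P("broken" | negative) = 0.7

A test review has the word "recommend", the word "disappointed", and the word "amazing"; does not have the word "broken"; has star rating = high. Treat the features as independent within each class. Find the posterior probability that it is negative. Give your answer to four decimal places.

0.9394

positive: 0.25 × 0.25 × 0.15 × 0.2 × 0.65 × (1−0.65) = 0.0004265625
negative: 0.75 × 0.35 × 0.3 × 0.35 × 0.8 × (1−0.7) = 0.006615
P(negative | x) = 0.006615 / 0.0070415625 ≈ 0.9394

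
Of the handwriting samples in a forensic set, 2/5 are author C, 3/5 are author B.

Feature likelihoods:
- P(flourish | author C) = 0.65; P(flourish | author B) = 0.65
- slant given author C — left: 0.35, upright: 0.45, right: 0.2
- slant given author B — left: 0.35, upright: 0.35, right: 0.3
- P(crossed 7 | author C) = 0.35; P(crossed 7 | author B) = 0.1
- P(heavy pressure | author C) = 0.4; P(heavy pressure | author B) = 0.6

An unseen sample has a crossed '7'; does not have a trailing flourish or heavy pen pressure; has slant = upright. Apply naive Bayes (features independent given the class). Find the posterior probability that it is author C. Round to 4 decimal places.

0.8182

author C: 0.4 × (1−0.65) × 0.45 × 0.35 × (1−0.4) = 0.01323
author B: 0.6 × (1−0.65) × 0.35 × 0.1 × (1−0.6) = 0.00294
P(author C | x) = 0.01323 / 0.01617 ≈ 0.8182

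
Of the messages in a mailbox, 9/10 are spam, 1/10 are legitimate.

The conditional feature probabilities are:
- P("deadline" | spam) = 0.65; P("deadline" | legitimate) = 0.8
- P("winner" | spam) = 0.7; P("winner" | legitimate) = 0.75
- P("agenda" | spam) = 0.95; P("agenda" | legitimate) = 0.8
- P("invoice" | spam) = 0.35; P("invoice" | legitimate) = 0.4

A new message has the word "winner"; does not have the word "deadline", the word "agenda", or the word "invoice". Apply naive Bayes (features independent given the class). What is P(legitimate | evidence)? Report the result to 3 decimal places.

spam: 0.9 × (1−0.65) × 0.7 × (1−0.95) × (1−0.35) = 0.00716625
legitimate: 0.1 × (1−0.8) × 0.75 × (1−0.8) × (1−0.4) = 0.0018
P(legitimate | x) = 0.0018 / 0.00896625 ≈ 0.201

0.201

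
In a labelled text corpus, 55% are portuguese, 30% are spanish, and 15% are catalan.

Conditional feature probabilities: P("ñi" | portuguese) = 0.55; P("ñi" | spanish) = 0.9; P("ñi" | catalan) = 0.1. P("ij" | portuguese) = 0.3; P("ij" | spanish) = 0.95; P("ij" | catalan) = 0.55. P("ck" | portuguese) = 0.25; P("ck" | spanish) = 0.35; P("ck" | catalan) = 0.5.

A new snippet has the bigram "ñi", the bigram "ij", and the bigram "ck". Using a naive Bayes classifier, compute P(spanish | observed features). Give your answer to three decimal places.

portuguese: 0.55 × 0.55 × 0.3 × 0.25 = 0.0226875
spanish: 0.3 × 0.9 × 0.95 × 0.35 = 0.089775
catalan: 0.15 × 0.1 × 0.55 × 0.5 = 0.004125
P(spanish | x) = 0.089775 / 0.1165875 ≈ 0.770

0.770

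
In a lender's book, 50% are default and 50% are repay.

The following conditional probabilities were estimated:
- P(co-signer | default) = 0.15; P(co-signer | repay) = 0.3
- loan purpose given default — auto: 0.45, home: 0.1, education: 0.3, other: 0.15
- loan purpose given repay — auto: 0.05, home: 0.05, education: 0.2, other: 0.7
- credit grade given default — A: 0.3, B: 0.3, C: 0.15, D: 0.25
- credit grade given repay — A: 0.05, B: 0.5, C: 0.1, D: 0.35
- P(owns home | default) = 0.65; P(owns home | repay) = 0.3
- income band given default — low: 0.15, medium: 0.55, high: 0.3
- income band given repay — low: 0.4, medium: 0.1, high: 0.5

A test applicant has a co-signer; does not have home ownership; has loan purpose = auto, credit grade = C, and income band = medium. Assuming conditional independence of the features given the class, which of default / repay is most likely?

default

default: 0.5 × 0.15 × 0.45 × 0.15 × (1−0.65) × 0.55 = 0.00097453125
repay: 0.5 × 0.3 × 0.05 × 0.1 × (1−0.3) × 0.1 = 0.0000525
Highest score → default.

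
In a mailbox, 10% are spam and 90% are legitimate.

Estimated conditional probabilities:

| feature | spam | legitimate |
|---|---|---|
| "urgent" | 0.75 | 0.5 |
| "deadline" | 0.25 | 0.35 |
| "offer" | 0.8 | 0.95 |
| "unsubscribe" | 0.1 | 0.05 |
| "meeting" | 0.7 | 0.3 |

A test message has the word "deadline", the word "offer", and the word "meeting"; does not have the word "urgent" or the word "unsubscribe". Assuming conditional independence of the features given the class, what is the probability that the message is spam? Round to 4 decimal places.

spam: 0.1 × (1−0.75) × 0.25 × 0.8 × (1−0.1) × 0.7 = 0.00315
legitimate: 0.9 × (1−0.5) × 0.35 × 0.95 × (1−0.05) × 0.3 = 0.042643125
P(spam | x) = 0.00315 / 0.045793125 ≈ 0.0688

0.0688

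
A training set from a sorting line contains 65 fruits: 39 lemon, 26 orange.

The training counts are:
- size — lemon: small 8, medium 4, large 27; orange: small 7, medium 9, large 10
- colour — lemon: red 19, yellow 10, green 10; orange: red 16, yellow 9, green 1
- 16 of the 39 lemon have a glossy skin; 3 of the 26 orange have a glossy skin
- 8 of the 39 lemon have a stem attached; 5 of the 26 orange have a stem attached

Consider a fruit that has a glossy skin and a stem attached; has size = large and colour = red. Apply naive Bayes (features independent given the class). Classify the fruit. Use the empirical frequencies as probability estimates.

lemon: (39/65) × (27/39) × (19/39) × (16/39) × (8/39) ≈ 0.0170302
orange: (26/65) × (10/26) × (16/26) × (3/26) × (5/26) ≈ 0.00210077
Highest score → lemon.

lemon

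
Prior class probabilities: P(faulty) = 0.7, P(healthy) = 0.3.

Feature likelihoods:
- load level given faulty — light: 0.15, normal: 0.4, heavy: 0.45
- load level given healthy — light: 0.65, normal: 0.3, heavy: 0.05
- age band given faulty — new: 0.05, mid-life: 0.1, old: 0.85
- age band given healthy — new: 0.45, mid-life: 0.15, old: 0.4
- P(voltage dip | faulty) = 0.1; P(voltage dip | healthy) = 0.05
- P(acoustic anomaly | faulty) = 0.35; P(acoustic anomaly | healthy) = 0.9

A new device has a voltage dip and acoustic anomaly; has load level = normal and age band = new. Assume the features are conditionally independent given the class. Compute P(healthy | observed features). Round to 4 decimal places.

faulty: 0.7 × 0.4 × 0.05 × 0.1 × 0.35 = 0.00049
healthy: 0.3 × 0.3 × 0.45 × 0.05 × 0.9 = 0.0018225
P(healthy | x) = 0.0018225 / 0.0023125 ≈ 0.7881

0.7881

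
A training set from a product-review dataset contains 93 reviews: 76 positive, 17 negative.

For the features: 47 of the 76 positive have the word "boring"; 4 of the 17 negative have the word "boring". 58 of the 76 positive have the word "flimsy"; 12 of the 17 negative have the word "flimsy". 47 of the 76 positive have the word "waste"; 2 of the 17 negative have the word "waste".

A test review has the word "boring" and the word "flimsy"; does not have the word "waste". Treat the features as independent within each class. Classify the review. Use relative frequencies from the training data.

positive

positive: (76/93) × (47/76) × (58/76) × (29/76) ≈ 0.147168
negative: (17/93) × (4/17) × (12/17) × (15/17) ≈ 0.0267887
Highest score → positive.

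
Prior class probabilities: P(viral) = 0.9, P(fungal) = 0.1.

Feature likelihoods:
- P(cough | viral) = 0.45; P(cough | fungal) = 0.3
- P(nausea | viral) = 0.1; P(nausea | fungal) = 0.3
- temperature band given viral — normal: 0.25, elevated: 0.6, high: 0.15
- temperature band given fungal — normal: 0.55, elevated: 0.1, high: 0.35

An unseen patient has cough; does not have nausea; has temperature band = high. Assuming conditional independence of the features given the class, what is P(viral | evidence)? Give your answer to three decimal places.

0.881

viral: 0.9 × 0.45 × (1−0.1) × 0.15 = 0.054675
fungal: 0.1 × 0.3 × (1−0.3) × 0.35 = 0.00735
P(viral | x) = 0.054675 / 0.062025 ≈ 0.881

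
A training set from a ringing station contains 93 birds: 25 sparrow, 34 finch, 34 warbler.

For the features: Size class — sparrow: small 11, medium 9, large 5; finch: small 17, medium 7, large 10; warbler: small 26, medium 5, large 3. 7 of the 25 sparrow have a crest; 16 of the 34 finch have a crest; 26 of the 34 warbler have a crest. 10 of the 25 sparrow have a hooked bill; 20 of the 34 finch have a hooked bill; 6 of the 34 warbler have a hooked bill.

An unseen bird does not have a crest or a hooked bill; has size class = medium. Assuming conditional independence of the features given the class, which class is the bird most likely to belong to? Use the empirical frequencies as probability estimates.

sparrow

sparrow: (25/93) × (9/25) × (18/25) × (15/25) ≈ 0.0418065
finch: (34/93) × (7/34) × (18/34) × (14/34) ≈ 0.0164081
warbler: (34/93) × (5/34) × (8/34) × (28/34) ≈ 0.0104178
Highest score → sparrow.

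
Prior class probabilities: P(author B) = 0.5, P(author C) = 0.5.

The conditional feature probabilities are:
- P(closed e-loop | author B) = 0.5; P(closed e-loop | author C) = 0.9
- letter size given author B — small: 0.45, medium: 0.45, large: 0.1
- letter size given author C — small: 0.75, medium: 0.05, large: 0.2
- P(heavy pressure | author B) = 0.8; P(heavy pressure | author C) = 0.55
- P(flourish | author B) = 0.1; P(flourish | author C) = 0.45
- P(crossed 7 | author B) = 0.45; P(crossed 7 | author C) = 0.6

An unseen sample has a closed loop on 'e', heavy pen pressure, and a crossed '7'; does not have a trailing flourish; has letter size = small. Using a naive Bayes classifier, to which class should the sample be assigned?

author B: 0.5 × 0.5 × 0.45 × 0.8 × (1−0.1) × 0.45 = 0.03645
author C: 0.5 × 0.9 × 0.75 × 0.55 × (1−0.45) × 0.6 = 0.06125625
Highest score → author C.

author C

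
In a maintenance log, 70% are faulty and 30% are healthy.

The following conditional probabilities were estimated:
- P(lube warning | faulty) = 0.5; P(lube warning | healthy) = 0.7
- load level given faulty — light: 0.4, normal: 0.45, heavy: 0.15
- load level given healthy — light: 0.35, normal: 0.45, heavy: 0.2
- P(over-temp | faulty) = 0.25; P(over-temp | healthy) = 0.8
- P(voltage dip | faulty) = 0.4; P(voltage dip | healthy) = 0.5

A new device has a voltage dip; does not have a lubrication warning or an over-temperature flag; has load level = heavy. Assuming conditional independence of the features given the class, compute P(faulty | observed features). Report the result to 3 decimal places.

0.897

faulty: 0.7 × (1−0.5) × 0.15 × (1−0.25) × 0.4 = 0.01575
healthy: 0.3 × (1−0.7) × 0.2 × (1−0.8) × 0.5 = 0.0018
P(faulty | x) = 0.01575 / 0.01755 ≈ 0.897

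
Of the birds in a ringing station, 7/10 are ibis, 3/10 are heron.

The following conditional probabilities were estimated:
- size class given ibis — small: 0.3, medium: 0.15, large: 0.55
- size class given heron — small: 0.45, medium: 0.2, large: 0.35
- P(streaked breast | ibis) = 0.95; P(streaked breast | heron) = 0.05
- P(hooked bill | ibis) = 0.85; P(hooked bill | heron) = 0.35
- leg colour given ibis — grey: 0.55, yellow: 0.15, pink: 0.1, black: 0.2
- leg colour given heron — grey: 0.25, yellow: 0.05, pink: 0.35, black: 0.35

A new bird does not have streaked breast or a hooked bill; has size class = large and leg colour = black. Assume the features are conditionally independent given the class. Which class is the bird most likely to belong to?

heron

ibis: 0.7 × 0.55 × (1−0.95) × (1−0.85) × 0.2 = 0.0005775
heron: 0.3 × 0.35 × (1−0.05) × (1−0.35) × 0.35 = 0.022693125
Highest score → heron.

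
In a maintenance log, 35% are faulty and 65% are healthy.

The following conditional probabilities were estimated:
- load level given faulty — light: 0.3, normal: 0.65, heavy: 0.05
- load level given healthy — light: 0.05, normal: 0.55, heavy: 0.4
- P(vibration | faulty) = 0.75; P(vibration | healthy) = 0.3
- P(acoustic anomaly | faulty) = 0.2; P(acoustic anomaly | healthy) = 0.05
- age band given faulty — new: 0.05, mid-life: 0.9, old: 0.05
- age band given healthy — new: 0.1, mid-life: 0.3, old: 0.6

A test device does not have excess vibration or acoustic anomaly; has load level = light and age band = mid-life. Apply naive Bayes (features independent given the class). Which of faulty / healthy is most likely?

faulty

faulty: 0.35 × 0.3 × (1−0.75) × (1−0.2) × 0.9 = 0.0189
healthy: 0.65 × 0.05 × (1−0.3) × (1−0.05) × 0.3 = 0.00648375
Highest score → faulty.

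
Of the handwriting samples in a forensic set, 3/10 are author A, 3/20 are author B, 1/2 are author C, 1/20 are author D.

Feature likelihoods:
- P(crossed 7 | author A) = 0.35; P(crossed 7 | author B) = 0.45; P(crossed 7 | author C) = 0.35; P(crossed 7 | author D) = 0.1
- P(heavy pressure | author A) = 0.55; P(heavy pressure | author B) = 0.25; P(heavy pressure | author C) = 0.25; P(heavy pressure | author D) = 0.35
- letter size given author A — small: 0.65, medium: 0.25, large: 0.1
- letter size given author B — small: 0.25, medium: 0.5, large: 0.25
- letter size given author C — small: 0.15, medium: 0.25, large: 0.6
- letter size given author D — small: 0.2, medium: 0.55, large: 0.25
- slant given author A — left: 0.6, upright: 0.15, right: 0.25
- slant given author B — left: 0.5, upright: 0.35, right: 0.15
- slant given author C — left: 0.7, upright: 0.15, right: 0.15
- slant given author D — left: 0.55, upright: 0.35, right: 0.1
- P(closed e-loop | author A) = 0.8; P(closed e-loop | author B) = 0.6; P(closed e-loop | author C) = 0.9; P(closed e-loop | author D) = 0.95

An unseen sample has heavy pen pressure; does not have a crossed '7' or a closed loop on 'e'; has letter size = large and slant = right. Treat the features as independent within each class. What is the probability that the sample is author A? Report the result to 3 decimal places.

0.336

author A: 0.3 × (1−0.35) × 0.55 × 0.1 × 0.25 × (1−0.8) = 0.00053625
author B: 0.15 × (1−0.45) × 0.25 × 0.25 × 0.15 × (1−0.6) = 0.000309375
author C: 0.5 × (1−0.35) × 0.25 × 0.6 × 0.15 × (1−0.9) = 0.00073125
author D: 0.05 × (1−0.1) × 0.35 × 0.25 × 0.1 × (1−0.95) = 0.0000196875
P(author A | x) = 0.00053625 / 0.0015965625 ≈ 0.336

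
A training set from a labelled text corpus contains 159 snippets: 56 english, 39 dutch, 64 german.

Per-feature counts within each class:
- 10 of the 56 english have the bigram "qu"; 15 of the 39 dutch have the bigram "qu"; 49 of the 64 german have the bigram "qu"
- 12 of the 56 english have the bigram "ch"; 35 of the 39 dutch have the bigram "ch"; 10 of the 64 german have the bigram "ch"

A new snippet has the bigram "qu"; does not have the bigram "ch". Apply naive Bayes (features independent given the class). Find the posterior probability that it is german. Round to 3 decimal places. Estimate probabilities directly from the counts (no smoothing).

0.815

english: (56/159) × (10/56) × (44/56) ≈ 0.049416
dutch: (39/159) × (15/39) × (4/39) ≈ 0.00967586
german: (64/159) × (49/64) × (54/64) ≈ 0.260024
P(german | x) = 0.260024 / 0.31911586 ≈ 0.815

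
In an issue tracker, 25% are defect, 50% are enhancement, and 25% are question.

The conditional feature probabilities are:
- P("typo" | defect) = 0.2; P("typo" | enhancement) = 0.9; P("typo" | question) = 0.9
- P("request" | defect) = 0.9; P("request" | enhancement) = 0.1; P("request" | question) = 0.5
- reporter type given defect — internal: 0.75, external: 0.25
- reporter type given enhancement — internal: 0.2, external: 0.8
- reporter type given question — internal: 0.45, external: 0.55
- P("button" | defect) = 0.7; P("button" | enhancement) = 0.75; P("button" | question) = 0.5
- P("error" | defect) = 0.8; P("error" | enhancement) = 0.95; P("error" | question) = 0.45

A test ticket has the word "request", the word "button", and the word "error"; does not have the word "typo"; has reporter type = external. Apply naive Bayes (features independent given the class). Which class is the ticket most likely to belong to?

defect: 0.25 × (1−0.2) × 0.9 × 0.25 × 0.7 × 0.8 = 0.0252
enhancement: 0.5 × (1−0.9) × 0.1 × 0.8 × 0.75 × 0.95 = 0.00285
question: 0.25 × (1−0.9) × 0.5 × 0.55 × 0.5 × 0.45 = 0.001546875
Highest score → defect.

defect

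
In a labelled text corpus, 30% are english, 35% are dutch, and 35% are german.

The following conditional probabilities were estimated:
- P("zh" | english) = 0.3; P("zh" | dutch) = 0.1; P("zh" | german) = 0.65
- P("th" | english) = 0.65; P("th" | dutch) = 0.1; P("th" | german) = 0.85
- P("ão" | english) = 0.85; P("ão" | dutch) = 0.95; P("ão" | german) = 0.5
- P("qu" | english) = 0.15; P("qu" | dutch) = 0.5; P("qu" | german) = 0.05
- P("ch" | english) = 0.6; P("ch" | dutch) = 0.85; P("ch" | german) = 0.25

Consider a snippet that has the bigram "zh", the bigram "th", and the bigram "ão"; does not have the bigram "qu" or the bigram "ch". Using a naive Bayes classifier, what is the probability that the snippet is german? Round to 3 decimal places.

0.801

english: 0.3 × 0.3 × 0.65 × 0.85 × (1−0.15) × (1−0.6) = 0.0169065
dutch: 0.35 × 0.1 × 0.1 × 0.95 × (1−0.5) × (1−0.85) = 0.000249375
german: 0.35 × 0.65 × 0.85 × 0.5 × (1−0.05) × (1−0.25) = 0.06888984375
P(german | x) = 0.06888984375 / 0.08604571875 ≈ 0.801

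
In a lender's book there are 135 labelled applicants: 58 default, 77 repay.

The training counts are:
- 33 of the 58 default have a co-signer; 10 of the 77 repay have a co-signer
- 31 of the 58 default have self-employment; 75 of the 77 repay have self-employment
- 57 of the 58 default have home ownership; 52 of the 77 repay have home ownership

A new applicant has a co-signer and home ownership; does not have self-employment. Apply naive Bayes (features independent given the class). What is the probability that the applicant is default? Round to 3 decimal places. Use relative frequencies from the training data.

default: (58/135) × (33/58) × (27/58) × (57/58) ≈ 0.111831
repay: (77/135) × (10/77) × (2/77) × (52/77) ≈ 0.00129933
P(default | x) = 0.111831 / 0.11313033 ≈ 0.989

0.989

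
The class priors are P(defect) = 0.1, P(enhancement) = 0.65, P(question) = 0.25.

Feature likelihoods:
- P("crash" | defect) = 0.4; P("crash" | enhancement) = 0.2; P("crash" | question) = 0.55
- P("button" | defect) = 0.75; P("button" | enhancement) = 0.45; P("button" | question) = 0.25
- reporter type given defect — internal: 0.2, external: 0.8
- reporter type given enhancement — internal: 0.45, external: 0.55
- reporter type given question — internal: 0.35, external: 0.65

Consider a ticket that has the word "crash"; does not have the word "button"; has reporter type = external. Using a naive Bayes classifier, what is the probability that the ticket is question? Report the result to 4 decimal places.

defect: 0.1 × 0.4 × (1−0.75) × 0.8 = 0.008
enhancement: 0.65 × 0.2 × (1−0.45) × 0.55 = 0.039325
question: 0.25 × 0.55 × (1−0.25) × 0.65 = 0.06703125
P(question | x) = 0.06703125 / 0.11435625 ≈ 0.5862

0.5862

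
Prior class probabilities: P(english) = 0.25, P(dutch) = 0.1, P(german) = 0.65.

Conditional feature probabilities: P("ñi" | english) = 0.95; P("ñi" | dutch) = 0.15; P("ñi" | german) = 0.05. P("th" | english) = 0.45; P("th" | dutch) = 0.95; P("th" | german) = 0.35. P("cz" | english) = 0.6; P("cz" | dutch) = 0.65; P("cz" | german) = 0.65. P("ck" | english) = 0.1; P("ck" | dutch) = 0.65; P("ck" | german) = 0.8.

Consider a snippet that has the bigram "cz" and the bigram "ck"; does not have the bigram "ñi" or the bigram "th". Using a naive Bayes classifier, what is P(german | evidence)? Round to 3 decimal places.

0.990

english: 0.25 × (1−0.95) × (1−0.45) × 0.6 × 0.1 = 0.0004125
dutch: 0.1 × (1−0.15) × (1−0.95) × 0.65 × 0.65 = 0.001795625
german: 0.65 × (1−0.05) × (1−0.35) × 0.65 × 0.8 = 0.208715
P(german | x) = 0.208715 / 0.210923125 ≈ 0.990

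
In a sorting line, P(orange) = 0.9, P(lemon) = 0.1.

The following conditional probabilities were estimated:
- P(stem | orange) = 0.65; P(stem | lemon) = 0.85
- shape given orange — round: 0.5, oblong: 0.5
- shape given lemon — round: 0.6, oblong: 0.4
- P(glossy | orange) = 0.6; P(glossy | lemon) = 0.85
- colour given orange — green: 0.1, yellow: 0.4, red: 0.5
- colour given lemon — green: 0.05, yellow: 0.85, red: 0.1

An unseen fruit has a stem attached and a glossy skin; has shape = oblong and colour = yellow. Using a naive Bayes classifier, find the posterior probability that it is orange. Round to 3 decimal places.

0.741

orange: 0.9 × 0.65 × 0.5 × 0.6 × 0.4 = 0.0702
lemon: 0.1 × 0.85 × 0.4 × 0.85 × 0.85 = 0.024565
P(orange | x) = 0.0702 / 0.094765 ≈ 0.741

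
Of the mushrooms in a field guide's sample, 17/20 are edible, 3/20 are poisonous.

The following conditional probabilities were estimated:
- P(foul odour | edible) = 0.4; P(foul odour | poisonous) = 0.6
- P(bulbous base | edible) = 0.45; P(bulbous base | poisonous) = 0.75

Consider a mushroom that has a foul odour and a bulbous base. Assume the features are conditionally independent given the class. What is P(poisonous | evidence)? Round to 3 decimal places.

0.306

edible: 0.85 × 0.4 × 0.45 = 0.153
poisonous: 0.15 × 0.6 × 0.75 = 0.0675
P(poisonous | x) = 0.0675 / 0.2205 ≈ 0.306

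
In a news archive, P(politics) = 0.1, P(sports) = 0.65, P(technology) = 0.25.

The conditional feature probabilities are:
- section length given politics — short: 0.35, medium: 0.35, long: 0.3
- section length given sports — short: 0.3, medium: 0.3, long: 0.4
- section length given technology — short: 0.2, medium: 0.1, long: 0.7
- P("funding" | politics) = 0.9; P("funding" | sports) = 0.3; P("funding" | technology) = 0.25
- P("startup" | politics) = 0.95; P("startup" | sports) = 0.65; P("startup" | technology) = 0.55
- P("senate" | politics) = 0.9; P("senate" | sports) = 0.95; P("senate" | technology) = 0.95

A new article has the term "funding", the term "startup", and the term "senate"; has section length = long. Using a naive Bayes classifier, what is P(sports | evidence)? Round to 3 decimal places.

politics: 0.1 × 0.3 × 0.9 × 0.95 × 0.9 = 0.023085
sports: 0.65 × 0.4 × 0.3 × 0.65 × 0.95 = 0.048165
technology: 0.25 × 0.7 × 0.25 × 0.55 × 0.95 = 0.022859375
P(sports | x) = 0.048165 / 0.094109375 ≈ 0.512

0.512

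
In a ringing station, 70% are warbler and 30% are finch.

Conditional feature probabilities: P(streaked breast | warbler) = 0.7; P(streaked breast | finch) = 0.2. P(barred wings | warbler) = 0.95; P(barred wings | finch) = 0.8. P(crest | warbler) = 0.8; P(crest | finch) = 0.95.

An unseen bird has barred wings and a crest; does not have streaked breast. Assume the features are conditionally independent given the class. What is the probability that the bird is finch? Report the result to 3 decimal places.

warbler: 0.7 × (1−0.7) × 0.95 × 0.8 = 0.1596
finch: 0.3 × (1−0.2) × 0.8 × 0.95 = 0.1824
P(finch | x) = 0.1824 / 0.342 ≈ 0.533

0.533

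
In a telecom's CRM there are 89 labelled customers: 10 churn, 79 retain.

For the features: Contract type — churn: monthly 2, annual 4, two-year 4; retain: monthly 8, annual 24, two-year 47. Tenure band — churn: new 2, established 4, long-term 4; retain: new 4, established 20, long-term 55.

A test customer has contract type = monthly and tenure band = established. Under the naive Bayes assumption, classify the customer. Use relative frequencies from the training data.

retain

churn: (10/89) × (2/10) × (4/10) ≈ 0.00898876
retain: (79/89) × (8/79) × (20/79) ≈ 0.0227564
Highest score → retain.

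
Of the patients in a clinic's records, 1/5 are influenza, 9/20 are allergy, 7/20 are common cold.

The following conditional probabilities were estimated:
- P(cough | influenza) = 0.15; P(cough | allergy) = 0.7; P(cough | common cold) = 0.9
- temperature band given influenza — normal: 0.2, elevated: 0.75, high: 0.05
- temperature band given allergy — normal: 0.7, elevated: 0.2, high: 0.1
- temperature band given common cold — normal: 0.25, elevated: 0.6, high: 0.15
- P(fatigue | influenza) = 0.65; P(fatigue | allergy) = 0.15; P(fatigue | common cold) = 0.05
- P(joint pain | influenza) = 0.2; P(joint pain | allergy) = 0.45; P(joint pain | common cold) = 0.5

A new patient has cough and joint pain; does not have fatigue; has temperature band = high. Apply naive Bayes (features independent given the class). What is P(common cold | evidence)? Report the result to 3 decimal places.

0.649

influenza: 0.2 × 0.15 × 0.05 × (1−0.65) × 0.2 = 0.000105
allergy: 0.45 × 0.7 × 0.1 × (1−0.15) × 0.45 = 0.01204875
common cold: 0.35 × 0.9 × 0.15 × (1−0.05) × 0.5 = 0.02244375
P(common cold | x) = 0.02244375 / 0.0345975 ≈ 0.649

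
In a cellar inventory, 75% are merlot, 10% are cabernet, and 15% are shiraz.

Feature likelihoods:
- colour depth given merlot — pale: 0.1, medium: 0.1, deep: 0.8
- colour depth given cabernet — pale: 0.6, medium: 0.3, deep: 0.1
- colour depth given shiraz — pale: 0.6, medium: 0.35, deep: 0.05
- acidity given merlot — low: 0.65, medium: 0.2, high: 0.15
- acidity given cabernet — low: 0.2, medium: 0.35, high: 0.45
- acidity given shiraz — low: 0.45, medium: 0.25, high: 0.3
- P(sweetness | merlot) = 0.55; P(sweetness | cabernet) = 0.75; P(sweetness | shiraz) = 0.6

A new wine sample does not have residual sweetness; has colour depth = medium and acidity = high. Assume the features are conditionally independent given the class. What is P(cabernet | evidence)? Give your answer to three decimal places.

0.229

merlot: 0.75 × 0.1 × 0.15 × (1−0.55) = 0.0050625
cabernet: 0.1 × 0.3 × 0.45 × (1−0.75) = 0.003375
shiraz: 0.15 × 0.35 × 0.3 × (1−0.6) = 0.0063
P(cabernet | x) = 0.003375 / 0.0147375 ≈ 0.229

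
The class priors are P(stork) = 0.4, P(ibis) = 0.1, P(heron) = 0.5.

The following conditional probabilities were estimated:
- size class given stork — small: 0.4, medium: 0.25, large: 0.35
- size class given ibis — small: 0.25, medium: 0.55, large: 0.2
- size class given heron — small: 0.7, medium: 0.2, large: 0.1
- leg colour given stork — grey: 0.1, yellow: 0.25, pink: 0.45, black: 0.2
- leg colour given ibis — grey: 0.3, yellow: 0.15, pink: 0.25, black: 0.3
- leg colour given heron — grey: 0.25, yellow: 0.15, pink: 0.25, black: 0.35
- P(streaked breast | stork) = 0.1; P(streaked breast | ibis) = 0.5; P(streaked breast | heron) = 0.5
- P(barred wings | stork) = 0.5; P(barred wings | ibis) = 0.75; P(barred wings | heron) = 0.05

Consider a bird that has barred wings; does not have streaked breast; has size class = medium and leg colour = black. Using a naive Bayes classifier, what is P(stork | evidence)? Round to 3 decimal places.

0.560

stork: 0.4 × 0.25 × 0.2 × (1−0.1) × 0.5 = 0.009
ibis: 0.1 × 0.55 × 0.3 × (1−0.5) × 0.75 = 0.0061875
heron: 0.5 × 0.2 × 0.35 × (1−0.5) × 0.05 = 0.000875
P(stork | x) = 0.009 / 0.0160625 ≈ 0.560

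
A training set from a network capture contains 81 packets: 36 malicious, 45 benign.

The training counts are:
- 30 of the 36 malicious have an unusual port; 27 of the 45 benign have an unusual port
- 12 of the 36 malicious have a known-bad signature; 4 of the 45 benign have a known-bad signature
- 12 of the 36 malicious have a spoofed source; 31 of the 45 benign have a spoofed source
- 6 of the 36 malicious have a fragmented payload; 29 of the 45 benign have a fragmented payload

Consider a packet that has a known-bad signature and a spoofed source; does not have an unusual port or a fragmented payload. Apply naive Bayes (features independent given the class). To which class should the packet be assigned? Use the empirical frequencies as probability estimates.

malicious: (36/81) × (6/36) × (12/36) × (12/36) × (30/36) ≈ 0.00685871
benign: (45/81) × (18/45) × (4/45) × (31/45) × (16/45) ≈ 0.00483829
Highest score → malicious.

malicious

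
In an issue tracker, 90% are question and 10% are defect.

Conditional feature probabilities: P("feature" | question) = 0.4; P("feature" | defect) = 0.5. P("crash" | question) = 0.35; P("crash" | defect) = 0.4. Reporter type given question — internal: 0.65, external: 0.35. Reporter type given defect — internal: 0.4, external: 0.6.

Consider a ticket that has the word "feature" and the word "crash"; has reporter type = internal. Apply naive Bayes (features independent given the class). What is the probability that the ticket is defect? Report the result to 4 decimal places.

question: 0.9 × 0.4 × 0.35 × 0.65 = 0.0819
defect: 0.1 × 0.5 × 0.4 × 0.4 = 0.008
P(defect | x) = 0.008 / 0.0899 ≈ 0.0890

0.0890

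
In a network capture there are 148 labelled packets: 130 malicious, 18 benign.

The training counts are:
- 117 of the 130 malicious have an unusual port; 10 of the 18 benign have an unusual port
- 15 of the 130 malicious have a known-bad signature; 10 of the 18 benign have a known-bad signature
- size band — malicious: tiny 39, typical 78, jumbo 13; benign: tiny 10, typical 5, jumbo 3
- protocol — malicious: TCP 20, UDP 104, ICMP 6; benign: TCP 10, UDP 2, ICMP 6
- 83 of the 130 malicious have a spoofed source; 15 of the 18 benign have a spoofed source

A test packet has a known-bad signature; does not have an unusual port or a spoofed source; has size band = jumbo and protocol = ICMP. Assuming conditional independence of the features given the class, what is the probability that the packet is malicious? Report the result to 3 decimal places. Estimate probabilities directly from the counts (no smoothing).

0.057

malicious: (130/148) × (13/130) × (15/130) × (13/130) × (6/130) × (47/130) ≈ 0.0000169119
benign: (18/148) × (8/18) × (10/18) × (3/18) × (6/18) × (3/18) ≈ 0.000278056
P(malicious | x) = 0.0000169119 / 0.0002949679 ≈ 0.057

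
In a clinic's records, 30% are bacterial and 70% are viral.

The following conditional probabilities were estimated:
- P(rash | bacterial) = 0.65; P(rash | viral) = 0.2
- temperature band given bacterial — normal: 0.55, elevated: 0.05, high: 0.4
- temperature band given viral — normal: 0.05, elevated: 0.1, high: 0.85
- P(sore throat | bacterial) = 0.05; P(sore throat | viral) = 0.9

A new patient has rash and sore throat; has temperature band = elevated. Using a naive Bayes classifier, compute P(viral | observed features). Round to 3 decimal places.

bacterial: 0.3 × 0.65 × 0.05 × 0.05 = 0.0004875
viral: 0.7 × 0.2 × 0.1 × 0.9 = 0.0126
P(viral | x) = 0.0126 / 0.0130875 ≈ 0.963

0.963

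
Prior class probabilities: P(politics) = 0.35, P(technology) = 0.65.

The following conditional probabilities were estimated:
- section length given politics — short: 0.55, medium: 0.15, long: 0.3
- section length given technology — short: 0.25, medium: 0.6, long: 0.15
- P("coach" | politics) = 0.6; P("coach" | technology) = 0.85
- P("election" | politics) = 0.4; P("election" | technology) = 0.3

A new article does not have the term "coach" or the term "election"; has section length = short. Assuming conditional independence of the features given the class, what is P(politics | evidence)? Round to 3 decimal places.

0.730

politics: 0.35 × 0.55 × (1−0.6) × (1−0.4) = 0.0462
technology: 0.65 × 0.25 × (1−0.85) × (1−0.3) = 0.0170625
P(politics | x) = 0.0462 / 0.0632625 ≈ 0.730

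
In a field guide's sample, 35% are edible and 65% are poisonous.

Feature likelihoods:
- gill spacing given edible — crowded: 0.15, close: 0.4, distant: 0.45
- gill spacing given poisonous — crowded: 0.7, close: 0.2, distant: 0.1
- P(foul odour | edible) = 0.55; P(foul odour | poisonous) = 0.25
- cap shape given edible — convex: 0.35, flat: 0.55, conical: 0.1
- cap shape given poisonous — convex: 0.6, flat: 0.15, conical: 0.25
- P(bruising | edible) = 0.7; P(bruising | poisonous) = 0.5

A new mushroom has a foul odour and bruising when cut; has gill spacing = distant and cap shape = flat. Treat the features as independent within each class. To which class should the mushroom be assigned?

edible

edible: 0.35 × 0.45 × 0.55 × 0.55 × 0.7 = 0.033350625
poisonous: 0.65 × 0.1 × 0.25 × 0.15 × 0.5 = 0.00121875
Highest score → edible.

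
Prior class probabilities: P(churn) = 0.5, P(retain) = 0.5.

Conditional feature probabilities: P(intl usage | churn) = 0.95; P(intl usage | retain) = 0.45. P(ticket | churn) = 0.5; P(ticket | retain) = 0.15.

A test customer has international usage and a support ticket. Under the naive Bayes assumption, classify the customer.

churn

churn: 0.5 × 0.95 × 0.5 = 0.2375
retain: 0.5 × 0.45 × 0.15 = 0.03375
Highest score → churn.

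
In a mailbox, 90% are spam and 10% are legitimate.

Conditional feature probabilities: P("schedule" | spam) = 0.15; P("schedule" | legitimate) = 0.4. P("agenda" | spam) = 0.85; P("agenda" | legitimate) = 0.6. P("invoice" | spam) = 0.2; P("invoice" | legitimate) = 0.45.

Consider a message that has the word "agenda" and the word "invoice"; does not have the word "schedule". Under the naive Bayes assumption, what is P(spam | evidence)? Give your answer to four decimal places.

spam: 0.9 × (1−0.15) × 0.85 × 0.2 = 0.13005
legitimate: 0.1 × (1−0.4) × 0.6 × 0.45 = 0.0162
P(spam | x) = 0.13005 / 0.14625 ≈ 0.8892

0.8892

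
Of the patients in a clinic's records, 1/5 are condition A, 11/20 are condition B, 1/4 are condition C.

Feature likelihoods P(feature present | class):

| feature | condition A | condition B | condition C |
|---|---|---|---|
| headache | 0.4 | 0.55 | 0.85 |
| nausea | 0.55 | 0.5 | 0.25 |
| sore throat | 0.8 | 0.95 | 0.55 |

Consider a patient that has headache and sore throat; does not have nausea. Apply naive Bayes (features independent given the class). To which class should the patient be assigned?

condition B

condition A: 0.2 × 0.4 × (1−0.55) × 0.8 = 0.0288
condition B: 0.55 × 0.55 × (1−0.5) × 0.95 = 0.1436875
condition C: 0.25 × 0.85 × (1−0.25) × 0.55 = 0.08765625
Highest score → condition B.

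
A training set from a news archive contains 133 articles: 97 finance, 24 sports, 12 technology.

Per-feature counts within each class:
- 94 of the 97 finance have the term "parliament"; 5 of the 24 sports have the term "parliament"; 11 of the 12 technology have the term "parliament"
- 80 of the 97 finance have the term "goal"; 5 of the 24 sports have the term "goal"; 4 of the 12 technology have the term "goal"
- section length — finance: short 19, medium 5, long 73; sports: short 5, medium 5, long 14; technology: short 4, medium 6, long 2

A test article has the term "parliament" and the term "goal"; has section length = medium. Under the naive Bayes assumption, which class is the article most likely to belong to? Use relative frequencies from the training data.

finance: (97/133) × (94/97) × (80/97) × (5/97) ≈ 0.0300464
sports: (24/133) × (5/24) × (5/24) × (5/24) ≈ 0.00163168
technology: (12/133) × (11/12) × (4/12) × (6/12) ≈ 0.0137845
Highest score → finance.

finance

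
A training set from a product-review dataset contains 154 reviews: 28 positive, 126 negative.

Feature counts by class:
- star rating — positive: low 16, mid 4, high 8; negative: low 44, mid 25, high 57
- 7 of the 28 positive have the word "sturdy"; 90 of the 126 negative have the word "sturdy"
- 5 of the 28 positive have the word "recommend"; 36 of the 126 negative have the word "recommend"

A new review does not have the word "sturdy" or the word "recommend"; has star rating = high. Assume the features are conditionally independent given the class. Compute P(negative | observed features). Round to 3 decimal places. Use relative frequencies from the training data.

positive: (28/154) × (8/28) × (21/28) × (23/28) ≈ 0.0320037
negative: (126/154) × (57/126) × (36/126) × (90/126) ≈ 0.0755367
P(negative | x) = 0.0755367 / 0.1075404 ≈ 0.702

0.702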